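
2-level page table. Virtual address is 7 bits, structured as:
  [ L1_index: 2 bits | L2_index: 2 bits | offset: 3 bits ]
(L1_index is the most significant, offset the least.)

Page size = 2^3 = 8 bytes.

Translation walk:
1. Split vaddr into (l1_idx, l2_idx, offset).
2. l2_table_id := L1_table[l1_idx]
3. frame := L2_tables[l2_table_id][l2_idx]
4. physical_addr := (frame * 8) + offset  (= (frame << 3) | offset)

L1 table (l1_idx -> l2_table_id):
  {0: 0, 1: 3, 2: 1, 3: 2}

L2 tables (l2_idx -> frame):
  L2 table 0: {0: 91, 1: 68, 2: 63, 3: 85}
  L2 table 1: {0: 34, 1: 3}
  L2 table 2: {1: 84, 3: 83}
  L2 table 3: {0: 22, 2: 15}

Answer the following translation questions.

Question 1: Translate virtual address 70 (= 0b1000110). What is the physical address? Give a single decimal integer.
Answer: 278

Derivation:
vaddr = 70 = 0b1000110
Split: l1_idx=2, l2_idx=0, offset=6
L1[2] = 1
L2[1][0] = 34
paddr = 34 * 8 + 6 = 278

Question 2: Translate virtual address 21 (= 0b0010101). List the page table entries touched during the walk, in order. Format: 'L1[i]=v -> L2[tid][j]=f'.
vaddr = 21 = 0b0010101
Split: l1_idx=0, l2_idx=2, offset=5

Answer: L1[0]=0 -> L2[0][2]=63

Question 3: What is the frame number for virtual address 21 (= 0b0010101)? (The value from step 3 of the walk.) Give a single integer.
Answer: 63

Derivation:
vaddr = 21: l1_idx=0, l2_idx=2
L1[0] = 0; L2[0][2] = 63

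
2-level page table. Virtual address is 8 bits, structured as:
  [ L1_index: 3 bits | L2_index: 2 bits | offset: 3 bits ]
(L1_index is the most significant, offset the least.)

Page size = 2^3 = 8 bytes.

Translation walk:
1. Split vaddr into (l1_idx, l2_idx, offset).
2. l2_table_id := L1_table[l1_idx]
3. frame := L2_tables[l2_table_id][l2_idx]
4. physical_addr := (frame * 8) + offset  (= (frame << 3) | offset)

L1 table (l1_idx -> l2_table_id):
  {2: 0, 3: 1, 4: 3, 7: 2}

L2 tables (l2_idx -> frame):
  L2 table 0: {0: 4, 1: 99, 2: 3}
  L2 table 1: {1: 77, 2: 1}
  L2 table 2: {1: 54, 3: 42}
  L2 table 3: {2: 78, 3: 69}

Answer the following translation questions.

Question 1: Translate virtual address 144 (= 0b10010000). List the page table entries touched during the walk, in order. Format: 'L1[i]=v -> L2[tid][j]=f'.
vaddr = 144 = 0b10010000
Split: l1_idx=4, l2_idx=2, offset=0

Answer: L1[4]=3 -> L2[3][2]=78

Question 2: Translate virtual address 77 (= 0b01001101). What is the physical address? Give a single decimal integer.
Answer: 797

Derivation:
vaddr = 77 = 0b01001101
Split: l1_idx=2, l2_idx=1, offset=5
L1[2] = 0
L2[0][1] = 99
paddr = 99 * 8 + 5 = 797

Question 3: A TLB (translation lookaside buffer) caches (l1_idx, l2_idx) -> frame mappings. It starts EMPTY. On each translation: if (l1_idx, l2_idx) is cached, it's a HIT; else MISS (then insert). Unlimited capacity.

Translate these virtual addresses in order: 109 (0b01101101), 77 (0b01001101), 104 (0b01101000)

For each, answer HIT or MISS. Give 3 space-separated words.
Answer: MISS MISS HIT

Derivation:
vaddr=109: (3,1) not in TLB -> MISS, insert
vaddr=77: (2,1) not in TLB -> MISS, insert
vaddr=104: (3,1) in TLB -> HIT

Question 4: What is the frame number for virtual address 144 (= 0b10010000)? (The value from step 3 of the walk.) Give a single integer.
Answer: 78

Derivation:
vaddr = 144: l1_idx=4, l2_idx=2
L1[4] = 3; L2[3][2] = 78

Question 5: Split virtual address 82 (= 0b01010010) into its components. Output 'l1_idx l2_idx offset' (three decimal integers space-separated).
Answer: 2 2 2

Derivation:
vaddr = 82 = 0b01010010
  top 3 bits -> l1_idx = 2
  next 2 bits -> l2_idx = 2
  bottom 3 bits -> offset = 2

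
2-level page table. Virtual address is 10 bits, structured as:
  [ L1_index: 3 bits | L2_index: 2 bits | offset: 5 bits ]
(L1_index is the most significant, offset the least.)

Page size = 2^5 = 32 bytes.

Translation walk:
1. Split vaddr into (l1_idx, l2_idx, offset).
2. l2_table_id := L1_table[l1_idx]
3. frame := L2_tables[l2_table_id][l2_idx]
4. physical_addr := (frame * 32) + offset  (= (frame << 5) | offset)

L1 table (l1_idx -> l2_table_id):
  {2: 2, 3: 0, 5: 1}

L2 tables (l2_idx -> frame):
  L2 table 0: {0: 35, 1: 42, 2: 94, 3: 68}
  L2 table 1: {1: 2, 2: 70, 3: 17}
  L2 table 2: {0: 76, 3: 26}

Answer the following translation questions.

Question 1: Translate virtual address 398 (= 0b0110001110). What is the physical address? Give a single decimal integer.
Answer: 1134

Derivation:
vaddr = 398 = 0b0110001110
Split: l1_idx=3, l2_idx=0, offset=14
L1[3] = 0
L2[0][0] = 35
paddr = 35 * 32 + 14 = 1134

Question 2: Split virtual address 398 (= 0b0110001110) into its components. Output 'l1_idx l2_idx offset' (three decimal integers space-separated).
vaddr = 398 = 0b0110001110
  top 3 bits -> l1_idx = 3
  next 2 bits -> l2_idx = 0
  bottom 5 bits -> offset = 14

Answer: 3 0 14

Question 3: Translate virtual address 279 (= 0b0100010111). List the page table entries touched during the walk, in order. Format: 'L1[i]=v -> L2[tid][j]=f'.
vaddr = 279 = 0b0100010111
Split: l1_idx=2, l2_idx=0, offset=23

Answer: L1[2]=2 -> L2[2][0]=76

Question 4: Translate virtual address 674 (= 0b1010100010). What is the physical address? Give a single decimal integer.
vaddr = 674 = 0b1010100010
Split: l1_idx=5, l2_idx=1, offset=2
L1[5] = 1
L2[1][1] = 2
paddr = 2 * 32 + 2 = 66

Answer: 66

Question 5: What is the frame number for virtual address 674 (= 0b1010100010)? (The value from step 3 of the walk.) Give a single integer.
vaddr = 674: l1_idx=5, l2_idx=1
L1[5] = 1; L2[1][1] = 2

Answer: 2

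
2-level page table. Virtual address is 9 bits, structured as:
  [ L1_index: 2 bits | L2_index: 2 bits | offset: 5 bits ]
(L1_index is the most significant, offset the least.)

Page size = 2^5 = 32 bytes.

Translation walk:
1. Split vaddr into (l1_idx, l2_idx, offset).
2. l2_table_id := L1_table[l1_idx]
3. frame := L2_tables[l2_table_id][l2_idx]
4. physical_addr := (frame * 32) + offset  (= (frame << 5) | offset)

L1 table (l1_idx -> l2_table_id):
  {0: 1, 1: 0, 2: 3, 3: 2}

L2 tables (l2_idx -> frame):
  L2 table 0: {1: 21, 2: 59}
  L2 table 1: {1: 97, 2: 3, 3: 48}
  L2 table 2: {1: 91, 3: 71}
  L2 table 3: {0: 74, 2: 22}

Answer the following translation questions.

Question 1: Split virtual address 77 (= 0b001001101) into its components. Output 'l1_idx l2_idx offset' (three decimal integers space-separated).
vaddr = 77 = 0b001001101
  top 2 bits -> l1_idx = 0
  next 2 bits -> l2_idx = 2
  bottom 5 bits -> offset = 13

Answer: 0 2 13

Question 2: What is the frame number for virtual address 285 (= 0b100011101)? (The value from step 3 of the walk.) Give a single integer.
Answer: 74

Derivation:
vaddr = 285: l1_idx=2, l2_idx=0
L1[2] = 3; L2[3][0] = 74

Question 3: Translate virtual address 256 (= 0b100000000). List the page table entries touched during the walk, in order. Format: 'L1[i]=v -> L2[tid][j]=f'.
vaddr = 256 = 0b100000000
Split: l1_idx=2, l2_idx=0, offset=0

Answer: L1[2]=3 -> L2[3][0]=74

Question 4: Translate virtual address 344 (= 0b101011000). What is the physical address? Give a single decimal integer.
Answer: 728

Derivation:
vaddr = 344 = 0b101011000
Split: l1_idx=2, l2_idx=2, offset=24
L1[2] = 3
L2[3][2] = 22
paddr = 22 * 32 + 24 = 728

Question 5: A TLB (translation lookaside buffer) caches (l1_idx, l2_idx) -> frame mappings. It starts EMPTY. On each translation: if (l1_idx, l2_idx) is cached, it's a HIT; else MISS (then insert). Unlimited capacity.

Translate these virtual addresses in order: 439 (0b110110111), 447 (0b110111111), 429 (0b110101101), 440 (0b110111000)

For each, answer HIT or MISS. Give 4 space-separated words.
Answer: MISS HIT HIT HIT

Derivation:
vaddr=439: (3,1) not in TLB -> MISS, insert
vaddr=447: (3,1) in TLB -> HIT
vaddr=429: (3,1) in TLB -> HIT
vaddr=440: (3,1) in TLB -> HIT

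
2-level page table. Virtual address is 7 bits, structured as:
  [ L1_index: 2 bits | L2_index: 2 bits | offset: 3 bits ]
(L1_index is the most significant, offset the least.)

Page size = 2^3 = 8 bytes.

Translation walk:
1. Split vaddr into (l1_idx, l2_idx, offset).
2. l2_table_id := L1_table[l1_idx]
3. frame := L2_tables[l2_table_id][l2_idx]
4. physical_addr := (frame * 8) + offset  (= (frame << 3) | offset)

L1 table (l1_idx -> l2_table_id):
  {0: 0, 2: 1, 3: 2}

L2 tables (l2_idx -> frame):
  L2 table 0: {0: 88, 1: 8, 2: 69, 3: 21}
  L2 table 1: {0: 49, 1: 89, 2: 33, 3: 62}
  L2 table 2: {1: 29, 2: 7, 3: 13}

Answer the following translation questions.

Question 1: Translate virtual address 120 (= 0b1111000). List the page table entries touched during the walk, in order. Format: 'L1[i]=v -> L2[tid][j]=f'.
Answer: L1[3]=2 -> L2[2][3]=13

Derivation:
vaddr = 120 = 0b1111000
Split: l1_idx=3, l2_idx=3, offset=0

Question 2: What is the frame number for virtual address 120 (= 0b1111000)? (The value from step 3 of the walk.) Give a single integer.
vaddr = 120: l1_idx=3, l2_idx=3
L1[3] = 2; L2[2][3] = 13

Answer: 13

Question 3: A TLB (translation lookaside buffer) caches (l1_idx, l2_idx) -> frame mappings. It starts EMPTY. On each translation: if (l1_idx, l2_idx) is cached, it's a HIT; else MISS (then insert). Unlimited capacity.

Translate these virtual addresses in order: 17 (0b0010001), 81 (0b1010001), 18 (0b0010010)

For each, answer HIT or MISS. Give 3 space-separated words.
vaddr=17: (0,2) not in TLB -> MISS, insert
vaddr=81: (2,2) not in TLB -> MISS, insert
vaddr=18: (0,2) in TLB -> HIT

Answer: MISS MISS HIT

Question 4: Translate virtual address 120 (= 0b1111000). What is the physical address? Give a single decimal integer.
vaddr = 120 = 0b1111000
Split: l1_idx=3, l2_idx=3, offset=0
L1[3] = 2
L2[2][3] = 13
paddr = 13 * 8 + 0 = 104

Answer: 104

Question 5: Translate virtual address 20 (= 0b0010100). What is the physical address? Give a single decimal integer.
Answer: 556

Derivation:
vaddr = 20 = 0b0010100
Split: l1_idx=0, l2_idx=2, offset=4
L1[0] = 0
L2[0][2] = 69
paddr = 69 * 8 + 4 = 556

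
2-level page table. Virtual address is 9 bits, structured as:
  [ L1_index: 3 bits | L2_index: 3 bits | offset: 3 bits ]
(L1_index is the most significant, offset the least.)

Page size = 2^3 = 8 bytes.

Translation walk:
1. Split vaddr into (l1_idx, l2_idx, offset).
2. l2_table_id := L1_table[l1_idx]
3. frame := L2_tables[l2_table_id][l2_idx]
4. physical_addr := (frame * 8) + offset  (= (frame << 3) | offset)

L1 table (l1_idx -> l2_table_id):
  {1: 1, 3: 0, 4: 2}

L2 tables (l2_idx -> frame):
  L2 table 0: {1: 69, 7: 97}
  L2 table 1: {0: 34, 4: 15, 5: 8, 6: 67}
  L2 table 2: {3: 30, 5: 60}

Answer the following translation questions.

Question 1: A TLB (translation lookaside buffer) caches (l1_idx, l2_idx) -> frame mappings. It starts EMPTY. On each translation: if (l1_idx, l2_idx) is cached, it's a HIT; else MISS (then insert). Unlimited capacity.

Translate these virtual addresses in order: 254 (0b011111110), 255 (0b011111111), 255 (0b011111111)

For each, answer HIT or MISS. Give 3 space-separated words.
vaddr=254: (3,7) not in TLB -> MISS, insert
vaddr=255: (3,7) in TLB -> HIT
vaddr=255: (3,7) in TLB -> HIT

Answer: MISS HIT HIT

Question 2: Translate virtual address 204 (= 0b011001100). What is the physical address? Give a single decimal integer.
vaddr = 204 = 0b011001100
Split: l1_idx=3, l2_idx=1, offset=4
L1[3] = 0
L2[0][1] = 69
paddr = 69 * 8 + 4 = 556

Answer: 556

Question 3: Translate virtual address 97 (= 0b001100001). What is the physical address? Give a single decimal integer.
vaddr = 97 = 0b001100001
Split: l1_idx=1, l2_idx=4, offset=1
L1[1] = 1
L2[1][4] = 15
paddr = 15 * 8 + 1 = 121

Answer: 121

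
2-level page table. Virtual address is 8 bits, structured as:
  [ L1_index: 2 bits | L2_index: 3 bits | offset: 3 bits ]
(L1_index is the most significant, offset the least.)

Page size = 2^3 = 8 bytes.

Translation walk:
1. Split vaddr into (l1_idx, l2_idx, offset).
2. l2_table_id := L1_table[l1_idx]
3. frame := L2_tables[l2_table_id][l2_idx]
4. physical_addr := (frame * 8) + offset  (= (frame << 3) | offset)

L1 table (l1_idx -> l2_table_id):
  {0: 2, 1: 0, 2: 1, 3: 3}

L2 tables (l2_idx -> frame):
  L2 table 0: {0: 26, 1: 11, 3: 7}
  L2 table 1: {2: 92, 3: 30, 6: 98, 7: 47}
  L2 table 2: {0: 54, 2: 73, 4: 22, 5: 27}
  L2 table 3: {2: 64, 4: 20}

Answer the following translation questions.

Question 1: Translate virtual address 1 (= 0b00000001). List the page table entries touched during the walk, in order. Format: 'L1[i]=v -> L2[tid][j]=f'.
Answer: L1[0]=2 -> L2[2][0]=54

Derivation:
vaddr = 1 = 0b00000001
Split: l1_idx=0, l2_idx=0, offset=1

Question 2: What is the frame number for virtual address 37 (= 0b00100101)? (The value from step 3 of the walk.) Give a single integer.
Answer: 22

Derivation:
vaddr = 37: l1_idx=0, l2_idx=4
L1[0] = 2; L2[2][4] = 22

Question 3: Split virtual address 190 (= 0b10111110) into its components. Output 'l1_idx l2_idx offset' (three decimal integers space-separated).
Answer: 2 7 6

Derivation:
vaddr = 190 = 0b10111110
  top 2 bits -> l1_idx = 2
  next 3 bits -> l2_idx = 7
  bottom 3 bits -> offset = 6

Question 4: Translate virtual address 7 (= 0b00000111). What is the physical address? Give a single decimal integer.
Answer: 439

Derivation:
vaddr = 7 = 0b00000111
Split: l1_idx=0, l2_idx=0, offset=7
L1[0] = 2
L2[2][0] = 54
paddr = 54 * 8 + 7 = 439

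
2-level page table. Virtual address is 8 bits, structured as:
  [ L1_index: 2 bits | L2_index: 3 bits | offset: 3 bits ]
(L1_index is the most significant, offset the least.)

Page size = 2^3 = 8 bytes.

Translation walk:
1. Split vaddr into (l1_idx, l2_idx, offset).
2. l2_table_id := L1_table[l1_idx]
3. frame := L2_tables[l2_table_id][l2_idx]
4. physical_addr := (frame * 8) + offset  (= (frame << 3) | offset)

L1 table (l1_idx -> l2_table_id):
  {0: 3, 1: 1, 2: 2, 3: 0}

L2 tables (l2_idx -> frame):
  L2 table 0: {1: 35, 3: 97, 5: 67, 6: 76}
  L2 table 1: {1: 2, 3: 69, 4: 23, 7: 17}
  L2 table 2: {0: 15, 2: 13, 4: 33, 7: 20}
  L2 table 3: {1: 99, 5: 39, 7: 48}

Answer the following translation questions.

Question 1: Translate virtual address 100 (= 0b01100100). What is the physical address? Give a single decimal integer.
vaddr = 100 = 0b01100100
Split: l1_idx=1, l2_idx=4, offset=4
L1[1] = 1
L2[1][4] = 23
paddr = 23 * 8 + 4 = 188

Answer: 188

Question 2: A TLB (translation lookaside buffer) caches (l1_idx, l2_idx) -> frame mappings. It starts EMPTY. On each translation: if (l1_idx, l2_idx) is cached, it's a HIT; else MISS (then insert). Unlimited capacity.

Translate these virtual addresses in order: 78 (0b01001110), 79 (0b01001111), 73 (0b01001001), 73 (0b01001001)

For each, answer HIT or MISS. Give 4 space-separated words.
Answer: MISS HIT HIT HIT

Derivation:
vaddr=78: (1,1) not in TLB -> MISS, insert
vaddr=79: (1,1) in TLB -> HIT
vaddr=73: (1,1) in TLB -> HIT
vaddr=73: (1,1) in TLB -> HIT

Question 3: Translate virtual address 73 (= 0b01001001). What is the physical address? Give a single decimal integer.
Answer: 17

Derivation:
vaddr = 73 = 0b01001001
Split: l1_idx=1, l2_idx=1, offset=1
L1[1] = 1
L2[1][1] = 2
paddr = 2 * 8 + 1 = 17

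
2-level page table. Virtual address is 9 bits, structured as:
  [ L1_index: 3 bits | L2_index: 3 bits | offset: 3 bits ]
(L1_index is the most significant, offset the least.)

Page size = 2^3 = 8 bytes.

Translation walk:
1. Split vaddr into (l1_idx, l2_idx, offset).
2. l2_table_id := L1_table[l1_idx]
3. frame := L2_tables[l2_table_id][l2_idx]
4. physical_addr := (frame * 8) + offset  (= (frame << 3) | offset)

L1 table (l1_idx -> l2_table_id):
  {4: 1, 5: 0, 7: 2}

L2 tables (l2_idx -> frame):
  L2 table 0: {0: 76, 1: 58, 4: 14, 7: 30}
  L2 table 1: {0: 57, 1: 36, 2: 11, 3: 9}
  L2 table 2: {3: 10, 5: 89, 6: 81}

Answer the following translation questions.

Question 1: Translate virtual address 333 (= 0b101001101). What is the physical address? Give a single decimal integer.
vaddr = 333 = 0b101001101
Split: l1_idx=5, l2_idx=1, offset=5
L1[5] = 0
L2[0][1] = 58
paddr = 58 * 8 + 5 = 469

Answer: 469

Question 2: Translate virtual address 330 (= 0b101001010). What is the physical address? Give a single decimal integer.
vaddr = 330 = 0b101001010
Split: l1_idx=5, l2_idx=1, offset=2
L1[5] = 0
L2[0][1] = 58
paddr = 58 * 8 + 2 = 466

Answer: 466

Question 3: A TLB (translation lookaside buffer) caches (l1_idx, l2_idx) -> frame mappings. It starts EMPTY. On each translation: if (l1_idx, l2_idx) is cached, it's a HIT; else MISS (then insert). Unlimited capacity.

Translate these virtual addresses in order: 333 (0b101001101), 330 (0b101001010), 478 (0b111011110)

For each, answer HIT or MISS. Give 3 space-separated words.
Answer: MISS HIT MISS

Derivation:
vaddr=333: (5,1) not in TLB -> MISS, insert
vaddr=330: (5,1) in TLB -> HIT
vaddr=478: (7,3) not in TLB -> MISS, insert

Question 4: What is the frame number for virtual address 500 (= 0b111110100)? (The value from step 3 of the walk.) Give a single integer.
vaddr = 500: l1_idx=7, l2_idx=6
L1[7] = 2; L2[2][6] = 81

Answer: 81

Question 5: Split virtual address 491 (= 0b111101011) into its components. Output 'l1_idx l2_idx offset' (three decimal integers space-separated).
Answer: 7 5 3

Derivation:
vaddr = 491 = 0b111101011
  top 3 bits -> l1_idx = 7
  next 3 bits -> l2_idx = 5
  bottom 3 bits -> offset = 3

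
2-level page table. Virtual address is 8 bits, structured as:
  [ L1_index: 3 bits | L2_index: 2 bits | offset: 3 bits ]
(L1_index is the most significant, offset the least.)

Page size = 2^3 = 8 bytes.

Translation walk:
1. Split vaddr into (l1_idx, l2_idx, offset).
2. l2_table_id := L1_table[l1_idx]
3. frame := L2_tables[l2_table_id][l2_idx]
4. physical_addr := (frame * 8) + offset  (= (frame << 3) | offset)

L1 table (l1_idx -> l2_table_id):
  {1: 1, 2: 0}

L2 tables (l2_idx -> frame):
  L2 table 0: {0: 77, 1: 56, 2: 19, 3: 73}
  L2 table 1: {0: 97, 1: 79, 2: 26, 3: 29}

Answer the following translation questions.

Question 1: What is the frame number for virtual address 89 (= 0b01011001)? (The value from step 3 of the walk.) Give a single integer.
vaddr = 89: l1_idx=2, l2_idx=3
L1[2] = 0; L2[0][3] = 73

Answer: 73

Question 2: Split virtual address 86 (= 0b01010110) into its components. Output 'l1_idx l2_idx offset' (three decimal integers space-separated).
Answer: 2 2 6

Derivation:
vaddr = 86 = 0b01010110
  top 3 bits -> l1_idx = 2
  next 2 bits -> l2_idx = 2
  bottom 3 bits -> offset = 6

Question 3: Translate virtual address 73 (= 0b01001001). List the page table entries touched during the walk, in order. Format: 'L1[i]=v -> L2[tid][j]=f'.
Answer: L1[2]=0 -> L2[0][1]=56

Derivation:
vaddr = 73 = 0b01001001
Split: l1_idx=2, l2_idx=1, offset=1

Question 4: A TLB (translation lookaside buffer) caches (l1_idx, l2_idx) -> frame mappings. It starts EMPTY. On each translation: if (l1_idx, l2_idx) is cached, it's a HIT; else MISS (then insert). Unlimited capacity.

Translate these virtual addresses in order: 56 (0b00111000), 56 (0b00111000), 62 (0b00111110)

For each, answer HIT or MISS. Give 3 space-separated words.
vaddr=56: (1,3) not in TLB -> MISS, insert
vaddr=56: (1,3) in TLB -> HIT
vaddr=62: (1,3) in TLB -> HIT

Answer: MISS HIT HIT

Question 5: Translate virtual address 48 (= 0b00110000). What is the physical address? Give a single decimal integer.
Answer: 208

Derivation:
vaddr = 48 = 0b00110000
Split: l1_idx=1, l2_idx=2, offset=0
L1[1] = 1
L2[1][2] = 26
paddr = 26 * 8 + 0 = 208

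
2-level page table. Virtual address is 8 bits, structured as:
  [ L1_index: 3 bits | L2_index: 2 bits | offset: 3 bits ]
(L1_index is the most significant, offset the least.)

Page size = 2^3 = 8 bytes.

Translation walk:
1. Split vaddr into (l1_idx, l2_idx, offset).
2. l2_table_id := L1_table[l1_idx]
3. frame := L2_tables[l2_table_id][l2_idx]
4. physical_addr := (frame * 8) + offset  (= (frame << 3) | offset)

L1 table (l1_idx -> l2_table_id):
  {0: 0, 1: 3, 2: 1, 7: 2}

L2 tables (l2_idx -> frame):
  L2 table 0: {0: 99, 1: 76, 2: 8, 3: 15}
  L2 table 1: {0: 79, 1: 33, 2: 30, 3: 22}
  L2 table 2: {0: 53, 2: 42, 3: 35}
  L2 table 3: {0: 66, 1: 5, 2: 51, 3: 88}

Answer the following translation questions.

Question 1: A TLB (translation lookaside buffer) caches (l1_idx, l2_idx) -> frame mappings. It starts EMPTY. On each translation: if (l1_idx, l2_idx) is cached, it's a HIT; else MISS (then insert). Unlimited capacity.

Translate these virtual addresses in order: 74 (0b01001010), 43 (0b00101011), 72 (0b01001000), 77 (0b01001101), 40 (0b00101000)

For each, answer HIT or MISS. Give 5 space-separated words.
Answer: MISS MISS HIT HIT HIT

Derivation:
vaddr=74: (2,1) not in TLB -> MISS, insert
vaddr=43: (1,1) not in TLB -> MISS, insert
vaddr=72: (2,1) in TLB -> HIT
vaddr=77: (2,1) in TLB -> HIT
vaddr=40: (1,1) in TLB -> HIT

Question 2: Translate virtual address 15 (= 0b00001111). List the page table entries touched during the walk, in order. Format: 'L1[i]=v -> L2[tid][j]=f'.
vaddr = 15 = 0b00001111
Split: l1_idx=0, l2_idx=1, offset=7

Answer: L1[0]=0 -> L2[0][1]=76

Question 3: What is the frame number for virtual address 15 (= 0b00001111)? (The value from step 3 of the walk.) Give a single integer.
Answer: 76

Derivation:
vaddr = 15: l1_idx=0, l2_idx=1
L1[0] = 0; L2[0][1] = 76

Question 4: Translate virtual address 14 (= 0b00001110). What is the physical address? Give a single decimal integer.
vaddr = 14 = 0b00001110
Split: l1_idx=0, l2_idx=1, offset=6
L1[0] = 0
L2[0][1] = 76
paddr = 76 * 8 + 6 = 614

Answer: 614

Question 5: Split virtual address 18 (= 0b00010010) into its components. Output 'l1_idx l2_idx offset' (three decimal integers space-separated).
Answer: 0 2 2

Derivation:
vaddr = 18 = 0b00010010
  top 3 bits -> l1_idx = 0
  next 2 bits -> l2_idx = 2
  bottom 3 bits -> offset = 2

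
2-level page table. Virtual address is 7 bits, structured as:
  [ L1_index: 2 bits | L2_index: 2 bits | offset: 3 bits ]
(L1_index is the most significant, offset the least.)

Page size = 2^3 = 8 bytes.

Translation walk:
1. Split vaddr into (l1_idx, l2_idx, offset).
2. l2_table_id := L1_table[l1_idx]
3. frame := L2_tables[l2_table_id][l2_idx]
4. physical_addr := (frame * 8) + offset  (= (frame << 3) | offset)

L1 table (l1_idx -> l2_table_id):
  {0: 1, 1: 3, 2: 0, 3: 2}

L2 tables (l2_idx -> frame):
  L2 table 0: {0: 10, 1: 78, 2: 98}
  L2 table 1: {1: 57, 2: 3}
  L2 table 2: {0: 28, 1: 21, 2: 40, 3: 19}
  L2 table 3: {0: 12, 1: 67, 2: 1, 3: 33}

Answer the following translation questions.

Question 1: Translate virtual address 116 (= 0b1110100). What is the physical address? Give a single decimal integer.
Answer: 324

Derivation:
vaddr = 116 = 0b1110100
Split: l1_idx=3, l2_idx=2, offset=4
L1[3] = 2
L2[2][2] = 40
paddr = 40 * 8 + 4 = 324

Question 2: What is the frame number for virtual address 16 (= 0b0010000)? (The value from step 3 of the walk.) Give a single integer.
Answer: 3

Derivation:
vaddr = 16: l1_idx=0, l2_idx=2
L1[0] = 1; L2[1][2] = 3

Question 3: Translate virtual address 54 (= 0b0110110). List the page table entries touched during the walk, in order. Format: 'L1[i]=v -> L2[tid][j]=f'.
Answer: L1[1]=3 -> L2[3][2]=1

Derivation:
vaddr = 54 = 0b0110110
Split: l1_idx=1, l2_idx=2, offset=6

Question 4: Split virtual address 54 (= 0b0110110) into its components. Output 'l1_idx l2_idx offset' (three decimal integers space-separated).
vaddr = 54 = 0b0110110
  top 2 bits -> l1_idx = 1
  next 2 bits -> l2_idx = 2
  bottom 3 bits -> offset = 6

Answer: 1 2 6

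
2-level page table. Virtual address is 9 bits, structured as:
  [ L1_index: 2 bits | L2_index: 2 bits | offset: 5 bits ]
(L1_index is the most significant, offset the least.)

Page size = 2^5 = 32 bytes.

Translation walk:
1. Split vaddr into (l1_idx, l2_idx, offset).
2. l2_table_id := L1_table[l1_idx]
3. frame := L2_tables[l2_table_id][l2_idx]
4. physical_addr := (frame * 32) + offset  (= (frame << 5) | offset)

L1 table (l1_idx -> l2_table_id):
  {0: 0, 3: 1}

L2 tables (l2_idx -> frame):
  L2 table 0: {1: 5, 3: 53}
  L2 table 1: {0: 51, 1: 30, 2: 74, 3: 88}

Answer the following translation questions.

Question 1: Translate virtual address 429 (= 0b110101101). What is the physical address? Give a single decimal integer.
Answer: 973

Derivation:
vaddr = 429 = 0b110101101
Split: l1_idx=3, l2_idx=1, offset=13
L1[3] = 1
L2[1][1] = 30
paddr = 30 * 32 + 13 = 973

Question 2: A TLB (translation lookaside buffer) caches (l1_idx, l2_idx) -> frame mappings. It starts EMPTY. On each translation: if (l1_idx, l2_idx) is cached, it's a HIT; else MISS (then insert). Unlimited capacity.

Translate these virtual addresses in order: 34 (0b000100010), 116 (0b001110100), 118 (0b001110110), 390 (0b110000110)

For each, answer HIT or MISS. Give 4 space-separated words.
Answer: MISS MISS HIT MISS

Derivation:
vaddr=34: (0,1) not in TLB -> MISS, insert
vaddr=116: (0,3) not in TLB -> MISS, insert
vaddr=118: (0,3) in TLB -> HIT
vaddr=390: (3,0) not in TLB -> MISS, insert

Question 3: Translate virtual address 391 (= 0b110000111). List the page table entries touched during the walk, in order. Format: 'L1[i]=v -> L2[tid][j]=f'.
vaddr = 391 = 0b110000111
Split: l1_idx=3, l2_idx=0, offset=7

Answer: L1[3]=1 -> L2[1][0]=51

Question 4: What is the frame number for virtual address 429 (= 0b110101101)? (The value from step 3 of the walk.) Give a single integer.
Answer: 30

Derivation:
vaddr = 429: l1_idx=3, l2_idx=1
L1[3] = 1; L2[1][1] = 30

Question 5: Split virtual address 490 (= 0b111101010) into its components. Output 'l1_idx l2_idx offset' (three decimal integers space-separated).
Answer: 3 3 10

Derivation:
vaddr = 490 = 0b111101010
  top 2 bits -> l1_idx = 3
  next 2 bits -> l2_idx = 3
  bottom 5 bits -> offset = 10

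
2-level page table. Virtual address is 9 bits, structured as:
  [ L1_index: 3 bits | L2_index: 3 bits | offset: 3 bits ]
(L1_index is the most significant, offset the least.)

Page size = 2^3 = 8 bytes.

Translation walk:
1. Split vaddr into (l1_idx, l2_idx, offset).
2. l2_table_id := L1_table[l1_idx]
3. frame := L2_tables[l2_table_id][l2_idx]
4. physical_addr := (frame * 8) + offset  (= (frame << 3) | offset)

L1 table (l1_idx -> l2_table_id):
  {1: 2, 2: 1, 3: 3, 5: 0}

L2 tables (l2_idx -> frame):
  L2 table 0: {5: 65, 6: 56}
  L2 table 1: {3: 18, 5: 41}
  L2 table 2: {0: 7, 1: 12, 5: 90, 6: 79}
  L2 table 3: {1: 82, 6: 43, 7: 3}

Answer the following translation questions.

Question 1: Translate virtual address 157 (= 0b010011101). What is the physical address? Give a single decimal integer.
vaddr = 157 = 0b010011101
Split: l1_idx=2, l2_idx=3, offset=5
L1[2] = 1
L2[1][3] = 18
paddr = 18 * 8 + 5 = 149

Answer: 149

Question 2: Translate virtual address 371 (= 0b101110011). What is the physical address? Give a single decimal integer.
vaddr = 371 = 0b101110011
Split: l1_idx=5, l2_idx=6, offset=3
L1[5] = 0
L2[0][6] = 56
paddr = 56 * 8 + 3 = 451

Answer: 451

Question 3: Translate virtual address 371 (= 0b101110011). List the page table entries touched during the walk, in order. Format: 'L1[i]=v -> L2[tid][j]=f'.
Answer: L1[5]=0 -> L2[0][6]=56

Derivation:
vaddr = 371 = 0b101110011
Split: l1_idx=5, l2_idx=6, offset=3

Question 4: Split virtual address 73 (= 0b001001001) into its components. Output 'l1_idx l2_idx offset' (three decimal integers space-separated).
Answer: 1 1 1

Derivation:
vaddr = 73 = 0b001001001
  top 3 bits -> l1_idx = 1
  next 3 bits -> l2_idx = 1
  bottom 3 bits -> offset = 1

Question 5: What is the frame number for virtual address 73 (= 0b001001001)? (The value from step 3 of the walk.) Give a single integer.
Answer: 12

Derivation:
vaddr = 73: l1_idx=1, l2_idx=1
L1[1] = 2; L2[2][1] = 12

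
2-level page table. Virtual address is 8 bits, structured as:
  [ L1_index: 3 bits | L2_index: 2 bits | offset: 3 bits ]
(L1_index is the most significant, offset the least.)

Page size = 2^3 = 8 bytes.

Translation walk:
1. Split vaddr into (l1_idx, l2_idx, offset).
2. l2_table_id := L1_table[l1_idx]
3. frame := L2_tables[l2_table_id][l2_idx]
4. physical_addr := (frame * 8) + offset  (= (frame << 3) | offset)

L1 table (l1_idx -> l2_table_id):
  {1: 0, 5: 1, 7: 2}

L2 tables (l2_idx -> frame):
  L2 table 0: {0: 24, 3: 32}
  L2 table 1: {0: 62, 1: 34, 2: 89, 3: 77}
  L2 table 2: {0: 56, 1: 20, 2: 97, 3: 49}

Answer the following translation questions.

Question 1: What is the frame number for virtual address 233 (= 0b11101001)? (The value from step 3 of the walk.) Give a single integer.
Answer: 20

Derivation:
vaddr = 233: l1_idx=7, l2_idx=1
L1[7] = 2; L2[2][1] = 20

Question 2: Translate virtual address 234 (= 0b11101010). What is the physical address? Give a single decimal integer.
vaddr = 234 = 0b11101010
Split: l1_idx=7, l2_idx=1, offset=2
L1[7] = 2
L2[2][1] = 20
paddr = 20 * 8 + 2 = 162

Answer: 162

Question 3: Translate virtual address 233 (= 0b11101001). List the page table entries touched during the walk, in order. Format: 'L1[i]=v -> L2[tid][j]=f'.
Answer: L1[7]=2 -> L2[2][1]=20

Derivation:
vaddr = 233 = 0b11101001
Split: l1_idx=7, l2_idx=1, offset=1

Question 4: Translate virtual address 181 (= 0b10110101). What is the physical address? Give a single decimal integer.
vaddr = 181 = 0b10110101
Split: l1_idx=5, l2_idx=2, offset=5
L1[5] = 1
L2[1][2] = 89
paddr = 89 * 8 + 5 = 717

Answer: 717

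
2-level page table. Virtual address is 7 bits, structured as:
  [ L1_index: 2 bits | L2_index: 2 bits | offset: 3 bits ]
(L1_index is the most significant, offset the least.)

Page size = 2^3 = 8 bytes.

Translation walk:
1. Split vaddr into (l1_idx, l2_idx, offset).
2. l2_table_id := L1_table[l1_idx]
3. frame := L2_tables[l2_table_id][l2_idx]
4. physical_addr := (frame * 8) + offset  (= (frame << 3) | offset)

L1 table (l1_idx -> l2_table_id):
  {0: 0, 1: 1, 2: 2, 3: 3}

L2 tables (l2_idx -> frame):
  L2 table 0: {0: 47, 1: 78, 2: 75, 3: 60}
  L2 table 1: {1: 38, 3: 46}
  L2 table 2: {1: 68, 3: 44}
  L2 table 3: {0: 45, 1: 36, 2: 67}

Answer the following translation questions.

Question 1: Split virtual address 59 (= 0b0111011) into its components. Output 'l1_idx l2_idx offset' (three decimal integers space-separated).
vaddr = 59 = 0b0111011
  top 2 bits -> l1_idx = 1
  next 2 bits -> l2_idx = 3
  bottom 3 bits -> offset = 3

Answer: 1 3 3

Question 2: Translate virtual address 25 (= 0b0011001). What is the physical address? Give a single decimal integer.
vaddr = 25 = 0b0011001
Split: l1_idx=0, l2_idx=3, offset=1
L1[0] = 0
L2[0][3] = 60
paddr = 60 * 8 + 1 = 481

Answer: 481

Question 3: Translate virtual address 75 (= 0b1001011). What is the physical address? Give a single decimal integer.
vaddr = 75 = 0b1001011
Split: l1_idx=2, l2_idx=1, offset=3
L1[2] = 2
L2[2][1] = 68
paddr = 68 * 8 + 3 = 547

Answer: 547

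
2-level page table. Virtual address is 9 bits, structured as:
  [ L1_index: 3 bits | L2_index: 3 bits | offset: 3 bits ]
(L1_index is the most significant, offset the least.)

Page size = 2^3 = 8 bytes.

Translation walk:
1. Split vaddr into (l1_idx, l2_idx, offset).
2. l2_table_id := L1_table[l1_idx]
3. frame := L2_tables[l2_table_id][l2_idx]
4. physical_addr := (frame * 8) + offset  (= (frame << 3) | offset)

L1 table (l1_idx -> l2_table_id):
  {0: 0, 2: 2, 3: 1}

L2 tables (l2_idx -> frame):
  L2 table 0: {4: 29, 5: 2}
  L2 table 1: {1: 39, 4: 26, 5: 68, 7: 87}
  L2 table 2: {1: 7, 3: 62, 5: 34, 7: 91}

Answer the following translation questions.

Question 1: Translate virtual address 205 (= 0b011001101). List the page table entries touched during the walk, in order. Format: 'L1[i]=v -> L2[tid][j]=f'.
Answer: L1[3]=1 -> L2[1][1]=39

Derivation:
vaddr = 205 = 0b011001101
Split: l1_idx=3, l2_idx=1, offset=5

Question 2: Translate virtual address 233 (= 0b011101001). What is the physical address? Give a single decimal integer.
vaddr = 233 = 0b011101001
Split: l1_idx=3, l2_idx=5, offset=1
L1[3] = 1
L2[1][5] = 68
paddr = 68 * 8 + 1 = 545

Answer: 545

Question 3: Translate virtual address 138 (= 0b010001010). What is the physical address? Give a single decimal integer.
vaddr = 138 = 0b010001010
Split: l1_idx=2, l2_idx=1, offset=2
L1[2] = 2
L2[2][1] = 7
paddr = 7 * 8 + 2 = 58

Answer: 58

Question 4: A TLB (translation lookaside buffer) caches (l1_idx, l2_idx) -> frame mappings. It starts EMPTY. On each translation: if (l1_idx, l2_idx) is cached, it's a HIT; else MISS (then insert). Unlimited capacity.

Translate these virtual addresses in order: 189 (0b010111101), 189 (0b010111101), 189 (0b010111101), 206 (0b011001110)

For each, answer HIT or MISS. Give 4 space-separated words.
Answer: MISS HIT HIT MISS

Derivation:
vaddr=189: (2,7) not in TLB -> MISS, insert
vaddr=189: (2,7) in TLB -> HIT
vaddr=189: (2,7) in TLB -> HIT
vaddr=206: (3,1) not in TLB -> MISS, insert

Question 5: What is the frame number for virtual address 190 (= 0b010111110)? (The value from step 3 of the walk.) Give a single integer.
vaddr = 190: l1_idx=2, l2_idx=7
L1[2] = 2; L2[2][7] = 91

Answer: 91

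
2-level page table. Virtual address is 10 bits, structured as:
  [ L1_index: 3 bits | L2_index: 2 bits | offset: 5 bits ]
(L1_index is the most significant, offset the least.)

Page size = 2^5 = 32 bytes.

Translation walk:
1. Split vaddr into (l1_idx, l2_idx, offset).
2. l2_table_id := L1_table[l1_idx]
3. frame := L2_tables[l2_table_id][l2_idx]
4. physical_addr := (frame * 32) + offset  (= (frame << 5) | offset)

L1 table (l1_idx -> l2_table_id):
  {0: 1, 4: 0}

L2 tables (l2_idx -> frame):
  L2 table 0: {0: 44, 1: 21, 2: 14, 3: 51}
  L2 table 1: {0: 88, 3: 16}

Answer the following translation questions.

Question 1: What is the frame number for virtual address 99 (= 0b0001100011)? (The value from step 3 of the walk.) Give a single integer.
Answer: 16

Derivation:
vaddr = 99: l1_idx=0, l2_idx=3
L1[0] = 1; L2[1][3] = 16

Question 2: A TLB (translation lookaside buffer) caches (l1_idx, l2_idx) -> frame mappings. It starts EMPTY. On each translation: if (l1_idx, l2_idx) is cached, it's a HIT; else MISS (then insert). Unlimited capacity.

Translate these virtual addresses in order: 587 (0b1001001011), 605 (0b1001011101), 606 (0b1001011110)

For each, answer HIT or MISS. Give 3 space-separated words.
Answer: MISS HIT HIT

Derivation:
vaddr=587: (4,2) not in TLB -> MISS, insert
vaddr=605: (4,2) in TLB -> HIT
vaddr=606: (4,2) in TLB -> HIT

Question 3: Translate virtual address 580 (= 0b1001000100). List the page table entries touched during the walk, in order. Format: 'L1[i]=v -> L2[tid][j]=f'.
Answer: L1[4]=0 -> L2[0][2]=14

Derivation:
vaddr = 580 = 0b1001000100
Split: l1_idx=4, l2_idx=2, offset=4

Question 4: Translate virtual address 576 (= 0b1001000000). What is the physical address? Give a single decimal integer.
vaddr = 576 = 0b1001000000
Split: l1_idx=4, l2_idx=2, offset=0
L1[4] = 0
L2[0][2] = 14
paddr = 14 * 32 + 0 = 448

Answer: 448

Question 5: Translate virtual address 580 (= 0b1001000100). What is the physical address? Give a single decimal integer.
vaddr = 580 = 0b1001000100
Split: l1_idx=4, l2_idx=2, offset=4
L1[4] = 0
L2[0][2] = 14
paddr = 14 * 32 + 4 = 452

Answer: 452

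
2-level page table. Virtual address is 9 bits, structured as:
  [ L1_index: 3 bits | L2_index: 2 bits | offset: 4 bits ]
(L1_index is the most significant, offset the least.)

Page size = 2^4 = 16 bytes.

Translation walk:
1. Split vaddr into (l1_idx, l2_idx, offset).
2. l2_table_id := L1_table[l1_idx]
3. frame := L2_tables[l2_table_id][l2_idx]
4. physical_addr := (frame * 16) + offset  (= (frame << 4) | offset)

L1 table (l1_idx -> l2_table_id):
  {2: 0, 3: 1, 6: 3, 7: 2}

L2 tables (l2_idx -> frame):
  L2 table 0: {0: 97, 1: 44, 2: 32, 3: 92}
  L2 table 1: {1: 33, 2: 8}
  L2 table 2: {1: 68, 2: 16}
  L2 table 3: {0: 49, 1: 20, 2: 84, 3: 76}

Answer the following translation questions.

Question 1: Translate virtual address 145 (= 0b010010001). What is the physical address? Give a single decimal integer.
Answer: 705

Derivation:
vaddr = 145 = 0b010010001
Split: l1_idx=2, l2_idx=1, offset=1
L1[2] = 0
L2[0][1] = 44
paddr = 44 * 16 + 1 = 705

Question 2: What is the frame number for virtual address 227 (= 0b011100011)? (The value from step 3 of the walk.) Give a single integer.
vaddr = 227: l1_idx=3, l2_idx=2
L1[3] = 1; L2[1][2] = 8

Answer: 8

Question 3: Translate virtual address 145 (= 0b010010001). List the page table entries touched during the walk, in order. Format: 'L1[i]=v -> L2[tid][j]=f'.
vaddr = 145 = 0b010010001
Split: l1_idx=2, l2_idx=1, offset=1

Answer: L1[2]=0 -> L2[0][1]=44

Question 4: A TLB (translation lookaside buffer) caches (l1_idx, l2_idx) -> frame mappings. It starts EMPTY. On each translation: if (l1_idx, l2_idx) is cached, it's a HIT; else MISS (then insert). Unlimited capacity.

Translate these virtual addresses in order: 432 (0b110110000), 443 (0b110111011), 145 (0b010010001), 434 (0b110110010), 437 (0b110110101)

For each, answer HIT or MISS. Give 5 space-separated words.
Answer: MISS HIT MISS HIT HIT

Derivation:
vaddr=432: (6,3) not in TLB -> MISS, insert
vaddr=443: (6,3) in TLB -> HIT
vaddr=145: (2,1) not in TLB -> MISS, insert
vaddr=434: (6,3) in TLB -> HIT
vaddr=437: (6,3) in TLB -> HIT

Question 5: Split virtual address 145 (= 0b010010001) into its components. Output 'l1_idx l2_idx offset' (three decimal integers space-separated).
Answer: 2 1 1

Derivation:
vaddr = 145 = 0b010010001
  top 3 bits -> l1_idx = 2
  next 2 bits -> l2_idx = 1
  bottom 4 bits -> offset = 1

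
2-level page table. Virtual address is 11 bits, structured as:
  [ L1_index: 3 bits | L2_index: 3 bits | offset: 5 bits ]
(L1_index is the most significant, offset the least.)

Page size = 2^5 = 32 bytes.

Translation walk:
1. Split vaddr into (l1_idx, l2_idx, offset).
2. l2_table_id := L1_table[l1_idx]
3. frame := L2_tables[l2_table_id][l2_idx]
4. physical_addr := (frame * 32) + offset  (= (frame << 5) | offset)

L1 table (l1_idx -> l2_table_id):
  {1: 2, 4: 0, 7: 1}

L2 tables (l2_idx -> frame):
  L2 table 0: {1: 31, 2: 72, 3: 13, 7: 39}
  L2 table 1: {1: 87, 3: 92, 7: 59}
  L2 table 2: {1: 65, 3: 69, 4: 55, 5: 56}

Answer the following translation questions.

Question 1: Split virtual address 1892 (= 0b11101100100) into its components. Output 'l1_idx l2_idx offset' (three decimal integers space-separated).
vaddr = 1892 = 0b11101100100
  top 3 bits -> l1_idx = 7
  next 3 bits -> l2_idx = 3
  bottom 5 bits -> offset = 4

Answer: 7 3 4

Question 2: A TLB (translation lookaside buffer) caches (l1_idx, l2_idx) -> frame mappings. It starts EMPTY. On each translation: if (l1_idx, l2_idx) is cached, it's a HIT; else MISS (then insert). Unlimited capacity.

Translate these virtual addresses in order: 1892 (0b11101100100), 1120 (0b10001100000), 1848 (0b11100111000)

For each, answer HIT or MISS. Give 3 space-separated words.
Answer: MISS MISS MISS

Derivation:
vaddr=1892: (7,3) not in TLB -> MISS, insert
vaddr=1120: (4,3) not in TLB -> MISS, insert
vaddr=1848: (7,1) not in TLB -> MISS, insert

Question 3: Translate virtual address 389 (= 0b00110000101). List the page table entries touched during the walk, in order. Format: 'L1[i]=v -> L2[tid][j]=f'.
vaddr = 389 = 0b00110000101
Split: l1_idx=1, l2_idx=4, offset=5

Answer: L1[1]=2 -> L2[2][4]=55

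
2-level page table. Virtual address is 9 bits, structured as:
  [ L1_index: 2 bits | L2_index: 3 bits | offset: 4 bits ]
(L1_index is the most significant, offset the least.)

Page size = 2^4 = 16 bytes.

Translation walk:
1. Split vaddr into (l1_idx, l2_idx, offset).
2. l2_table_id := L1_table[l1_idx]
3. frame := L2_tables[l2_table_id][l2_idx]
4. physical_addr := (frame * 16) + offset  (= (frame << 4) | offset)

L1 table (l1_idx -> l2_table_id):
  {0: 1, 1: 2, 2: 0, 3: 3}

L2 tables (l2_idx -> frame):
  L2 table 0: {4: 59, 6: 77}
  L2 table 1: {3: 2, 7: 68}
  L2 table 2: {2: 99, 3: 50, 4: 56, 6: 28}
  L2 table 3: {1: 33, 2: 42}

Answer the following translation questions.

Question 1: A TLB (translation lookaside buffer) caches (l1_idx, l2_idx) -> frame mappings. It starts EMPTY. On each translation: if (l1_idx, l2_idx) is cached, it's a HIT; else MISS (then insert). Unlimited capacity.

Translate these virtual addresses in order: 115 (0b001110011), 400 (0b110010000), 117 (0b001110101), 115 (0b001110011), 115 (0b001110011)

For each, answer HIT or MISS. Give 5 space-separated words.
Answer: MISS MISS HIT HIT HIT

Derivation:
vaddr=115: (0,7) not in TLB -> MISS, insert
vaddr=400: (3,1) not in TLB -> MISS, insert
vaddr=117: (0,7) in TLB -> HIT
vaddr=115: (0,7) in TLB -> HIT
vaddr=115: (0,7) in TLB -> HIT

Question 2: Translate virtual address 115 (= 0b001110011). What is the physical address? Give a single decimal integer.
vaddr = 115 = 0b001110011
Split: l1_idx=0, l2_idx=7, offset=3
L1[0] = 1
L2[1][7] = 68
paddr = 68 * 16 + 3 = 1091

Answer: 1091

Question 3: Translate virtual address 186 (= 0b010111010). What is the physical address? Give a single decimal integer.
Answer: 810

Derivation:
vaddr = 186 = 0b010111010
Split: l1_idx=1, l2_idx=3, offset=10
L1[1] = 2
L2[2][3] = 50
paddr = 50 * 16 + 10 = 810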